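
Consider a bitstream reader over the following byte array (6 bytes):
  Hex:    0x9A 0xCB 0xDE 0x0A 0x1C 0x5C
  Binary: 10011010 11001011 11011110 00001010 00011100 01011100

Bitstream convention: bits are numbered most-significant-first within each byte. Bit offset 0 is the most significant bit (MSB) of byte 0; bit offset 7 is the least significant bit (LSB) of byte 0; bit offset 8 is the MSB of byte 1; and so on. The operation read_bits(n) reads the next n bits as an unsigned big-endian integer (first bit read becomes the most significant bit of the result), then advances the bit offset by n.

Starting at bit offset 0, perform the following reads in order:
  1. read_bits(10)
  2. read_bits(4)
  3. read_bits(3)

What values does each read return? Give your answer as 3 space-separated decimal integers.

Answer: 619 2 7

Derivation:
Read 1: bits[0:10] width=10 -> value=619 (bin 1001101011); offset now 10 = byte 1 bit 2; 38 bits remain
Read 2: bits[10:14] width=4 -> value=2 (bin 0010); offset now 14 = byte 1 bit 6; 34 bits remain
Read 3: bits[14:17] width=3 -> value=7 (bin 111); offset now 17 = byte 2 bit 1; 31 bits remain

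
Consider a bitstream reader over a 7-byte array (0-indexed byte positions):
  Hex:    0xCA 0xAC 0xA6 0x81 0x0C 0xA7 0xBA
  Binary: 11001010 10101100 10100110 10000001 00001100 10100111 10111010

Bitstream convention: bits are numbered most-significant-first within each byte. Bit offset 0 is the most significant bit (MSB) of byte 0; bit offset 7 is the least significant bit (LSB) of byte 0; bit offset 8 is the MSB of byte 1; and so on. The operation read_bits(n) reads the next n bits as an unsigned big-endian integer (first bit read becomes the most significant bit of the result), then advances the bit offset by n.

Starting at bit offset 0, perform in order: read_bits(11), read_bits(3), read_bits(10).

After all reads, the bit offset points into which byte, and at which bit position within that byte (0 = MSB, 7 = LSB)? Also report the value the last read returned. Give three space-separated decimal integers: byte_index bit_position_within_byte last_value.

Read 1: bits[0:11] width=11 -> value=1621 (bin 11001010101); offset now 11 = byte 1 bit 3; 45 bits remain
Read 2: bits[11:14] width=3 -> value=3 (bin 011); offset now 14 = byte 1 bit 6; 42 bits remain
Read 3: bits[14:24] width=10 -> value=166 (bin 0010100110); offset now 24 = byte 3 bit 0; 32 bits remain

Answer: 3 0 166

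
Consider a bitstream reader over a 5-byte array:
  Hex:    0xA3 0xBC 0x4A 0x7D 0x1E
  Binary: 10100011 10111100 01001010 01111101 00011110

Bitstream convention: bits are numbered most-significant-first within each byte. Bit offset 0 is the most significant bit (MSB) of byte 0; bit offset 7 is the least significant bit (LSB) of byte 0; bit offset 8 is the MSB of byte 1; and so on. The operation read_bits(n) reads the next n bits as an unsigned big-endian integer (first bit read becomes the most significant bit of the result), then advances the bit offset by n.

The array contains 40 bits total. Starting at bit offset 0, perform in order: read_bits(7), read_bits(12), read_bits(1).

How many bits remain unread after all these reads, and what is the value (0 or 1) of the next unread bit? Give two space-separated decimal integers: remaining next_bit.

Read 1: bits[0:7] width=7 -> value=81 (bin 1010001); offset now 7 = byte 0 bit 7; 33 bits remain
Read 2: bits[7:19] width=12 -> value=3554 (bin 110111100010); offset now 19 = byte 2 bit 3; 21 bits remain
Read 3: bits[19:20] width=1 -> value=0 (bin 0); offset now 20 = byte 2 bit 4; 20 bits remain

Answer: 20 1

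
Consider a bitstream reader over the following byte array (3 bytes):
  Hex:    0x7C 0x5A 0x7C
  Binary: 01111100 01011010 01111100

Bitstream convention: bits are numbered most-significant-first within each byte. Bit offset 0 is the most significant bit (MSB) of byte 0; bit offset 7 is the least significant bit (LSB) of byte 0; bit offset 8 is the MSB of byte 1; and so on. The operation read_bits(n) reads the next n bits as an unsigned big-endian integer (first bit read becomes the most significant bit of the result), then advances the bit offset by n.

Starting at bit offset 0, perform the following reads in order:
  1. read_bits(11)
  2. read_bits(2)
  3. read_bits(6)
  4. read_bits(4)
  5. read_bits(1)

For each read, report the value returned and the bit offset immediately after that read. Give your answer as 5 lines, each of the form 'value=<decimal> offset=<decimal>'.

Read 1: bits[0:11] width=11 -> value=994 (bin 01111100010); offset now 11 = byte 1 bit 3; 13 bits remain
Read 2: bits[11:13] width=2 -> value=3 (bin 11); offset now 13 = byte 1 bit 5; 11 bits remain
Read 3: bits[13:19] width=6 -> value=19 (bin 010011); offset now 19 = byte 2 bit 3; 5 bits remain
Read 4: bits[19:23] width=4 -> value=14 (bin 1110); offset now 23 = byte 2 bit 7; 1 bits remain
Read 5: bits[23:24] width=1 -> value=0 (bin 0); offset now 24 = byte 3 bit 0; 0 bits remain

Answer: value=994 offset=11
value=3 offset=13
value=19 offset=19
value=14 offset=23
value=0 offset=24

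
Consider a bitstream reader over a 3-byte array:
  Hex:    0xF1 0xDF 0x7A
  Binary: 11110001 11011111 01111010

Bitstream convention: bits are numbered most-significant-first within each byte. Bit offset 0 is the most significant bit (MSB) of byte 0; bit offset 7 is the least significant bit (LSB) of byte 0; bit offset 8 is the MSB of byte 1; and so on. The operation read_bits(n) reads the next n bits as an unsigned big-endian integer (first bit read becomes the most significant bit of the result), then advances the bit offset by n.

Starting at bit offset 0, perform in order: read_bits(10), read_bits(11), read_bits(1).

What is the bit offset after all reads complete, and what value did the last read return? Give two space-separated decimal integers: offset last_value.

Answer: 22 0

Derivation:
Read 1: bits[0:10] width=10 -> value=967 (bin 1111000111); offset now 10 = byte 1 bit 2; 14 bits remain
Read 2: bits[10:21] width=11 -> value=1007 (bin 01111101111); offset now 21 = byte 2 bit 5; 3 bits remain
Read 3: bits[21:22] width=1 -> value=0 (bin 0); offset now 22 = byte 2 bit 6; 2 bits remain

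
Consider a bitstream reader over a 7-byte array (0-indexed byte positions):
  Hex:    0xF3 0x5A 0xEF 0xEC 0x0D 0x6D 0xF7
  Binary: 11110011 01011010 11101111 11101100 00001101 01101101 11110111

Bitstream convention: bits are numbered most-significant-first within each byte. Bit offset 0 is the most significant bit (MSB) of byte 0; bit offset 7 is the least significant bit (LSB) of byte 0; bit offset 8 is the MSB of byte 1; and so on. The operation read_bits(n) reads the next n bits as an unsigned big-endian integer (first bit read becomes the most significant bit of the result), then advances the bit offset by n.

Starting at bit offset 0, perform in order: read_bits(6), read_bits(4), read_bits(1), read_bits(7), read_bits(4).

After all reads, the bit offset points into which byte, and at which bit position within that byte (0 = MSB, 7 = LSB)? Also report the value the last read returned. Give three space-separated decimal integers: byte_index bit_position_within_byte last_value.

Answer: 2 6 11

Derivation:
Read 1: bits[0:6] width=6 -> value=60 (bin 111100); offset now 6 = byte 0 bit 6; 50 bits remain
Read 2: bits[6:10] width=4 -> value=13 (bin 1101); offset now 10 = byte 1 bit 2; 46 bits remain
Read 3: bits[10:11] width=1 -> value=0 (bin 0); offset now 11 = byte 1 bit 3; 45 bits remain
Read 4: bits[11:18] width=7 -> value=107 (bin 1101011); offset now 18 = byte 2 bit 2; 38 bits remain
Read 5: bits[18:22] width=4 -> value=11 (bin 1011); offset now 22 = byte 2 bit 6; 34 bits remain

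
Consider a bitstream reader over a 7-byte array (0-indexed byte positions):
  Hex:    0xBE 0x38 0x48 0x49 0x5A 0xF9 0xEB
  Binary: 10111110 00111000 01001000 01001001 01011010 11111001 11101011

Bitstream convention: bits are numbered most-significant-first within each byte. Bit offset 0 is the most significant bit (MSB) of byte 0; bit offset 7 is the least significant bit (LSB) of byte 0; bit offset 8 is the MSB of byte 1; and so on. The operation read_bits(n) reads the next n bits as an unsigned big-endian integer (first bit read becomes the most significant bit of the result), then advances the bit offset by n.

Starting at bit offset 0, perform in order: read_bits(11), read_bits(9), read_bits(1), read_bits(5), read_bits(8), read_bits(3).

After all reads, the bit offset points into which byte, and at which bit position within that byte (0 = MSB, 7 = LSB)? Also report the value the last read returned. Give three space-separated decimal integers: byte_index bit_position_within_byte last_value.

Answer: 4 5 3

Derivation:
Read 1: bits[0:11] width=11 -> value=1521 (bin 10111110001); offset now 11 = byte 1 bit 3; 45 bits remain
Read 2: bits[11:20] width=9 -> value=388 (bin 110000100); offset now 20 = byte 2 bit 4; 36 bits remain
Read 3: bits[20:21] width=1 -> value=1 (bin 1); offset now 21 = byte 2 bit 5; 35 bits remain
Read 4: bits[21:26] width=5 -> value=1 (bin 00001); offset now 26 = byte 3 bit 2; 30 bits remain
Read 5: bits[26:34] width=8 -> value=37 (bin 00100101); offset now 34 = byte 4 bit 2; 22 bits remain
Read 6: bits[34:37] width=3 -> value=3 (bin 011); offset now 37 = byte 4 bit 5; 19 bits remain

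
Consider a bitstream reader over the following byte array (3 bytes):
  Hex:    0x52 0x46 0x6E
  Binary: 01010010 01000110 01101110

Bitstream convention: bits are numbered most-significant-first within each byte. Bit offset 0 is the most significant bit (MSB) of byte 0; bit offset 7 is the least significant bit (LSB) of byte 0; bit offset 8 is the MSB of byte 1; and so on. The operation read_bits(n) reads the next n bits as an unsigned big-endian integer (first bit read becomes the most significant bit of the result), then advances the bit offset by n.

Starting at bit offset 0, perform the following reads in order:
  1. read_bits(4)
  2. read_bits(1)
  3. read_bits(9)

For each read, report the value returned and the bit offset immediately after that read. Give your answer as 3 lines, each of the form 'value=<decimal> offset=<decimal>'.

Answer: value=5 offset=4
value=0 offset=5
value=145 offset=14

Derivation:
Read 1: bits[0:4] width=4 -> value=5 (bin 0101); offset now 4 = byte 0 bit 4; 20 bits remain
Read 2: bits[4:5] width=1 -> value=0 (bin 0); offset now 5 = byte 0 bit 5; 19 bits remain
Read 3: bits[5:14] width=9 -> value=145 (bin 010010001); offset now 14 = byte 1 bit 6; 10 bits remain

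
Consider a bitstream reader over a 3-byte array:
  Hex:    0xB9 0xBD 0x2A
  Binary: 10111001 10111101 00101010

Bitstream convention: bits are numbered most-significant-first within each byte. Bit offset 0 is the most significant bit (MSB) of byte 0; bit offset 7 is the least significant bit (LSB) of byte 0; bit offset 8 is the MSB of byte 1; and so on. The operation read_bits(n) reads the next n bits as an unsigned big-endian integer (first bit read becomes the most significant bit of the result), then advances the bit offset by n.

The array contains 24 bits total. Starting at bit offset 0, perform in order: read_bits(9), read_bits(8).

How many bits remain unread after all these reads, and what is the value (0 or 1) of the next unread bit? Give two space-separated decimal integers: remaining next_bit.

Answer: 7 0

Derivation:
Read 1: bits[0:9] width=9 -> value=371 (bin 101110011); offset now 9 = byte 1 bit 1; 15 bits remain
Read 2: bits[9:17] width=8 -> value=122 (bin 01111010); offset now 17 = byte 2 bit 1; 7 bits remain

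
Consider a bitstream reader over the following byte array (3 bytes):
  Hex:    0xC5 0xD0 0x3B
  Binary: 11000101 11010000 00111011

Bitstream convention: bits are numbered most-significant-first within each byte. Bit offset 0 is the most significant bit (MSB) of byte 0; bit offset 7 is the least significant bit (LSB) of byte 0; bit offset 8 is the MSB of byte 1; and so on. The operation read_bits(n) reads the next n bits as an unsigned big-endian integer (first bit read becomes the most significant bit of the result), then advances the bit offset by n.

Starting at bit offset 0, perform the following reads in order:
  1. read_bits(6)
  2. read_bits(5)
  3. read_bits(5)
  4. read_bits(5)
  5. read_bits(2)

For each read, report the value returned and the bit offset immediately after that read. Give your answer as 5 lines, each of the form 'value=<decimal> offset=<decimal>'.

Read 1: bits[0:6] width=6 -> value=49 (bin 110001); offset now 6 = byte 0 bit 6; 18 bits remain
Read 2: bits[6:11] width=5 -> value=14 (bin 01110); offset now 11 = byte 1 bit 3; 13 bits remain
Read 3: bits[11:16] width=5 -> value=16 (bin 10000); offset now 16 = byte 2 bit 0; 8 bits remain
Read 4: bits[16:21] width=5 -> value=7 (bin 00111); offset now 21 = byte 2 bit 5; 3 bits remain
Read 5: bits[21:23] width=2 -> value=1 (bin 01); offset now 23 = byte 2 bit 7; 1 bits remain

Answer: value=49 offset=6
value=14 offset=11
value=16 offset=16
value=7 offset=21
value=1 offset=23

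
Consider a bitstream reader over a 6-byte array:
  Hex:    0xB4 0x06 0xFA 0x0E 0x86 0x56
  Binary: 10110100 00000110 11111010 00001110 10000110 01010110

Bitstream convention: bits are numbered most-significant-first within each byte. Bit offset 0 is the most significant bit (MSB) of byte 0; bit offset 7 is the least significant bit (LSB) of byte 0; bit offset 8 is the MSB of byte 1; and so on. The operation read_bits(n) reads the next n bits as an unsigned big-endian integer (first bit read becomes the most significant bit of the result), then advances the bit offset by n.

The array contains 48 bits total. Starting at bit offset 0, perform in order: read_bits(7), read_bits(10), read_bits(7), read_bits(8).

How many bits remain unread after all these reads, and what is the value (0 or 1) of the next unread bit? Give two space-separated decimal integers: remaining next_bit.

Answer: 16 1

Derivation:
Read 1: bits[0:7] width=7 -> value=90 (bin 1011010); offset now 7 = byte 0 bit 7; 41 bits remain
Read 2: bits[7:17] width=10 -> value=13 (bin 0000001101); offset now 17 = byte 2 bit 1; 31 bits remain
Read 3: bits[17:24] width=7 -> value=122 (bin 1111010); offset now 24 = byte 3 bit 0; 24 bits remain
Read 4: bits[24:32] width=8 -> value=14 (bin 00001110); offset now 32 = byte 4 bit 0; 16 bits remain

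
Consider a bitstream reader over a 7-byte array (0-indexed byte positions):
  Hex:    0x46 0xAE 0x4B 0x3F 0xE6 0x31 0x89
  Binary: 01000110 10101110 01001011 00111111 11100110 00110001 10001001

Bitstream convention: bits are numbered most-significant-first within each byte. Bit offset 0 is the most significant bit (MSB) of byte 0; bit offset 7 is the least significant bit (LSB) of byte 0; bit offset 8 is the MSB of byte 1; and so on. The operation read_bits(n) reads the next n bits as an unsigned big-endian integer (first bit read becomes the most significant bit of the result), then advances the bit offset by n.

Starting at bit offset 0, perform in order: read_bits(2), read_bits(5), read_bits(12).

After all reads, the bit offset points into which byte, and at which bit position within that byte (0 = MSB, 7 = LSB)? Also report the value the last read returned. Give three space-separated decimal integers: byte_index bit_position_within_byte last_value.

Read 1: bits[0:2] width=2 -> value=1 (bin 01); offset now 2 = byte 0 bit 2; 54 bits remain
Read 2: bits[2:7] width=5 -> value=3 (bin 00011); offset now 7 = byte 0 bit 7; 49 bits remain
Read 3: bits[7:19] width=12 -> value=1394 (bin 010101110010); offset now 19 = byte 2 bit 3; 37 bits remain

Answer: 2 3 1394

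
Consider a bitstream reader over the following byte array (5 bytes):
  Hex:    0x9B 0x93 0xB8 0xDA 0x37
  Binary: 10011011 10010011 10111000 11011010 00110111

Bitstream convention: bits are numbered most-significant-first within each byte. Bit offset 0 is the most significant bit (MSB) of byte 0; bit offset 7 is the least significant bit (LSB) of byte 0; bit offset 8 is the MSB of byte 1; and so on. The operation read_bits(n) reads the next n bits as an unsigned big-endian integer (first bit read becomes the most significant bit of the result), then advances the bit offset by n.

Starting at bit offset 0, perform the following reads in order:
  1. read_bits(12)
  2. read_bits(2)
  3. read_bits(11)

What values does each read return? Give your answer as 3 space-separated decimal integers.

Answer: 2489 0 1905

Derivation:
Read 1: bits[0:12] width=12 -> value=2489 (bin 100110111001); offset now 12 = byte 1 bit 4; 28 bits remain
Read 2: bits[12:14] width=2 -> value=0 (bin 00); offset now 14 = byte 1 bit 6; 26 bits remain
Read 3: bits[14:25] width=11 -> value=1905 (bin 11101110001); offset now 25 = byte 3 bit 1; 15 bits remain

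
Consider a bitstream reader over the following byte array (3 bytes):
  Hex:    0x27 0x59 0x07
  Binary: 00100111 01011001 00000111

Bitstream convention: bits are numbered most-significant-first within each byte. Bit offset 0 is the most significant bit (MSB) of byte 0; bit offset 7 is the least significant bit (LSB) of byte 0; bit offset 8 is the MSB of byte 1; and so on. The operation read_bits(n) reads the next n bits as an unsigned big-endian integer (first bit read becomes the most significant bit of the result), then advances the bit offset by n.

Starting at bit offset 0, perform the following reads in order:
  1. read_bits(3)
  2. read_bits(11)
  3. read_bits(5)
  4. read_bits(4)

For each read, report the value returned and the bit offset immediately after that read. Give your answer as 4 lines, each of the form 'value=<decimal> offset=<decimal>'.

Answer: value=1 offset=3
value=470 offset=14
value=8 offset=19
value=3 offset=23

Derivation:
Read 1: bits[0:3] width=3 -> value=1 (bin 001); offset now 3 = byte 0 bit 3; 21 bits remain
Read 2: bits[3:14] width=11 -> value=470 (bin 00111010110); offset now 14 = byte 1 bit 6; 10 bits remain
Read 3: bits[14:19] width=5 -> value=8 (bin 01000); offset now 19 = byte 2 bit 3; 5 bits remain
Read 4: bits[19:23] width=4 -> value=3 (bin 0011); offset now 23 = byte 2 bit 7; 1 bits remain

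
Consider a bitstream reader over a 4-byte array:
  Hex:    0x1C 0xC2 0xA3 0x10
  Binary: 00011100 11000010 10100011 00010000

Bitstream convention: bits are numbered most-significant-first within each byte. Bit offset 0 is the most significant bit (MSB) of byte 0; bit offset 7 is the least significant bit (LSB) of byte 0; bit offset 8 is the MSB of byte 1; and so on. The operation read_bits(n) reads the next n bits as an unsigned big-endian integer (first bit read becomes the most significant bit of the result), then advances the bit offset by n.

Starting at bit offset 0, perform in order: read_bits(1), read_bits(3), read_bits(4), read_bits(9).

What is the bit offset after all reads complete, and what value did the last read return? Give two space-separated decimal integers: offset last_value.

Read 1: bits[0:1] width=1 -> value=0 (bin 0); offset now 1 = byte 0 bit 1; 31 bits remain
Read 2: bits[1:4] width=3 -> value=1 (bin 001); offset now 4 = byte 0 bit 4; 28 bits remain
Read 3: bits[4:8] width=4 -> value=12 (bin 1100); offset now 8 = byte 1 bit 0; 24 bits remain
Read 4: bits[8:17] width=9 -> value=389 (bin 110000101); offset now 17 = byte 2 bit 1; 15 bits remain

Answer: 17 389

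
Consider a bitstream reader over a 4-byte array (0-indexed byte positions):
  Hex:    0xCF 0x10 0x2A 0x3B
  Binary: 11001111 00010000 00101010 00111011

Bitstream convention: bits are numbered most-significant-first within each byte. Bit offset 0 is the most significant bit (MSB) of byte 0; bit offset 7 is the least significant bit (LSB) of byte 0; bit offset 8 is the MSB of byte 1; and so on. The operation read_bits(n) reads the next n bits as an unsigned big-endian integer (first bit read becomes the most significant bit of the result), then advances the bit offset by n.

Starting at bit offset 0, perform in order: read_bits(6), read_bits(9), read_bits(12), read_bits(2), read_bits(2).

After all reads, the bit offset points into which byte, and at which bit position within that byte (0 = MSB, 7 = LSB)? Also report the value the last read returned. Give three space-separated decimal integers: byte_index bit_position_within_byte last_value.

Read 1: bits[0:6] width=6 -> value=51 (bin 110011); offset now 6 = byte 0 bit 6; 26 bits remain
Read 2: bits[6:15] width=9 -> value=392 (bin 110001000); offset now 15 = byte 1 bit 7; 17 bits remain
Read 3: bits[15:27] width=12 -> value=337 (bin 000101010001); offset now 27 = byte 3 bit 3; 5 bits remain
Read 4: bits[27:29] width=2 -> value=3 (bin 11); offset now 29 = byte 3 bit 5; 3 bits remain
Read 5: bits[29:31] width=2 -> value=1 (bin 01); offset now 31 = byte 3 bit 7; 1 bits remain

Answer: 3 7 1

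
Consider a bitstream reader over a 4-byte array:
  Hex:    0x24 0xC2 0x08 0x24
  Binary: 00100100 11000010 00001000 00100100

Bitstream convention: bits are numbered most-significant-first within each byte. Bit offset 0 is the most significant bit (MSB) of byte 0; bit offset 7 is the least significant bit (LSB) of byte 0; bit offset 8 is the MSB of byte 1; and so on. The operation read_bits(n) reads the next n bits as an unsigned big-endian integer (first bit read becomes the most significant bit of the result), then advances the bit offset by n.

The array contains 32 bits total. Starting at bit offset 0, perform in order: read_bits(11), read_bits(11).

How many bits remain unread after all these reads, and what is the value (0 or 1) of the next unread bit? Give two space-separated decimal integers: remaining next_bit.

Answer: 10 0

Derivation:
Read 1: bits[0:11] width=11 -> value=294 (bin 00100100110); offset now 11 = byte 1 bit 3; 21 bits remain
Read 2: bits[11:22] width=11 -> value=130 (bin 00010000010); offset now 22 = byte 2 bit 6; 10 bits remain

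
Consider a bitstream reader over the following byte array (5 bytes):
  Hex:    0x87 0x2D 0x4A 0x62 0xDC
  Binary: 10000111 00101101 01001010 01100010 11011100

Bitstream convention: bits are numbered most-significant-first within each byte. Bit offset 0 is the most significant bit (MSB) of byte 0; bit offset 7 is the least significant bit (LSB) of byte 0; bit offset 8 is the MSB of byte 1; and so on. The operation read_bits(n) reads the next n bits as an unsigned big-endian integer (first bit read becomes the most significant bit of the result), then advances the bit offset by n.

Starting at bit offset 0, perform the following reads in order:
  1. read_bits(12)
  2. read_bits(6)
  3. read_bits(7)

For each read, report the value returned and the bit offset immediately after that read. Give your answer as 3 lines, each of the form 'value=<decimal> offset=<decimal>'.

Answer: value=2162 offset=12
value=53 offset=18
value=20 offset=25

Derivation:
Read 1: bits[0:12] width=12 -> value=2162 (bin 100001110010); offset now 12 = byte 1 bit 4; 28 bits remain
Read 2: bits[12:18] width=6 -> value=53 (bin 110101); offset now 18 = byte 2 bit 2; 22 bits remain
Read 3: bits[18:25] width=7 -> value=20 (bin 0010100); offset now 25 = byte 3 bit 1; 15 bits remain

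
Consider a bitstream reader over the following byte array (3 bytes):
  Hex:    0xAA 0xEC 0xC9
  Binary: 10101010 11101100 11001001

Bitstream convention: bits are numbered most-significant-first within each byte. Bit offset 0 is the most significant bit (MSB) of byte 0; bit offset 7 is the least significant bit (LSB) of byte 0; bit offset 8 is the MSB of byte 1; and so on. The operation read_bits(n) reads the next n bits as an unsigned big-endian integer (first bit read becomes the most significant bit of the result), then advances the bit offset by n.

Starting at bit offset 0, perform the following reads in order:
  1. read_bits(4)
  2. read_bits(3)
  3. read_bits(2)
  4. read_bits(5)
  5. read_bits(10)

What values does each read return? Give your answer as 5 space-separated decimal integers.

Read 1: bits[0:4] width=4 -> value=10 (bin 1010); offset now 4 = byte 0 bit 4; 20 bits remain
Read 2: bits[4:7] width=3 -> value=5 (bin 101); offset now 7 = byte 0 bit 7; 17 bits remain
Read 3: bits[7:9] width=2 -> value=1 (bin 01); offset now 9 = byte 1 bit 1; 15 bits remain
Read 4: bits[9:14] width=5 -> value=27 (bin 11011); offset now 14 = byte 1 bit 6; 10 bits remain
Read 5: bits[14:24] width=10 -> value=201 (bin 0011001001); offset now 24 = byte 3 bit 0; 0 bits remain

Answer: 10 5 1 27 201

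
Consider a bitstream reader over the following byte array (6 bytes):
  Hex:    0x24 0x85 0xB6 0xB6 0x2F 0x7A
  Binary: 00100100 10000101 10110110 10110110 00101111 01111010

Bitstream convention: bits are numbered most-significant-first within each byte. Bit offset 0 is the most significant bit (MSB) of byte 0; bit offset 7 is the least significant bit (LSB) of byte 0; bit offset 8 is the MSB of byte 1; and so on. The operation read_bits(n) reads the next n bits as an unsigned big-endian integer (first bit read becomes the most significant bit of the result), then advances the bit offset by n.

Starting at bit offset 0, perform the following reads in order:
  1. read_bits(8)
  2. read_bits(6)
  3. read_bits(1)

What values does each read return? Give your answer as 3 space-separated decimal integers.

Answer: 36 33 0

Derivation:
Read 1: bits[0:8] width=8 -> value=36 (bin 00100100); offset now 8 = byte 1 bit 0; 40 bits remain
Read 2: bits[8:14] width=6 -> value=33 (bin 100001); offset now 14 = byte 1 bit 6; 34 bits remain
Read 3: bits[14:15] width=1 -> value=0 (bin 0); offset now 15 = byte 1 bit 7; 33 bits remain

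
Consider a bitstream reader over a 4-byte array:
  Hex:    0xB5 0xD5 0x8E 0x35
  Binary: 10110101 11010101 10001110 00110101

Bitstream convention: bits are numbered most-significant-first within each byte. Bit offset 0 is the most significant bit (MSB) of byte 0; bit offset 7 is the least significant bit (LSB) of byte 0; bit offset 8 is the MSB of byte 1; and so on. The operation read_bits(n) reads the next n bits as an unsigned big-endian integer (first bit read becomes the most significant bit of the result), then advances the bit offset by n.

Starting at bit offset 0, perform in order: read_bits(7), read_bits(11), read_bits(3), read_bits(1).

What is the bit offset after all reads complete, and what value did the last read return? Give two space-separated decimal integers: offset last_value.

Read 1: bits[0:7] width=7 -> value=90 (bin 1011010); offset now 7 = byte 0 bit 7; 25 bits remain
Read 2: bits[7:18] width=11 -> value=1878 (bin 11101010110); offset now 18 = byte 2 bit 2; 14 bits remain
Read 3: bits[18:21] width=3 -> value=1 (bin 001); offset now 21 = byte 2 bit 5; 11 bits remain
Read 4: bits[21:22] width=1 -> value=1 (bin 1); offset now 22 = byte 2 bit 6; 10 bits remain

Answer: 22 1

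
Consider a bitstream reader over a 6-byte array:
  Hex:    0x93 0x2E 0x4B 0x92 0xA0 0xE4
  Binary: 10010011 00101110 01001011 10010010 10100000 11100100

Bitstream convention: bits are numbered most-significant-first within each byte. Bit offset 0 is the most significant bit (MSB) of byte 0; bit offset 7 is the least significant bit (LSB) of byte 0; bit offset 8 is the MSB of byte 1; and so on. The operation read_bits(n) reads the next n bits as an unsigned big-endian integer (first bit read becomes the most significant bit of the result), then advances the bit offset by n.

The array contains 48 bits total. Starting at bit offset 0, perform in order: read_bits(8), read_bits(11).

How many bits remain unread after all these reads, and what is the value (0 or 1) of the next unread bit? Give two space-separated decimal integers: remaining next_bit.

Answer: 29 0

Derivation:
Read 1: bits[0:8] width=8 -> value=147 (bin 10010011); offset now 8 = byte 1 bit 0; 40 bits remain
Read 2: bits[8:19] width=11 -> value=370 (bin 00101110010); offset now 19 = byte 2 bit 3; 29 bits remain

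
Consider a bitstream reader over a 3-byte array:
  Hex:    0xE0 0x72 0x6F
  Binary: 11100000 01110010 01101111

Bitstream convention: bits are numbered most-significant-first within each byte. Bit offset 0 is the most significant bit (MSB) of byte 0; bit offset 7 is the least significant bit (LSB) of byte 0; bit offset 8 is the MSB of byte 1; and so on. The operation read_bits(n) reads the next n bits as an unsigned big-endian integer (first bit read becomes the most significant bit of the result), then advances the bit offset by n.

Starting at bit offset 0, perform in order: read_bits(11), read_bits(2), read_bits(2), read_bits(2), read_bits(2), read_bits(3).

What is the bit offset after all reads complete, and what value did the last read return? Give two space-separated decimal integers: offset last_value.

Answer: 22 3

Derivation:
Read 1: bits[0:11] width=11 -> value=1795 (bin 11100000011); offset now 11 = byte 1 bit 3; 13 bits remain
Read 2: bits[11:13] width=2 -> value=2 (bin 10); offset now 13 = byte 1 bit 5; 11 bits remain
Read 3: bits[13:15] width=2 -> value=1 (bin 01); offset now 15 = byte 1 bit 7; 9 bits remain
Read 4: bits[15:17] width=2 -> value=0 (bin 00); offset now 17 = byte 2 bit 1; 7 bits remain
Read 5: bits[17:19] width=2 -> value=3 (bin 11); offset now 19 = byte 2 bit 3; 5 bits remain
Read 6: bits[19:22] width=3 -> value=3 (bin 011); offset now 22 = byte 2 bit 6; 2 bits remain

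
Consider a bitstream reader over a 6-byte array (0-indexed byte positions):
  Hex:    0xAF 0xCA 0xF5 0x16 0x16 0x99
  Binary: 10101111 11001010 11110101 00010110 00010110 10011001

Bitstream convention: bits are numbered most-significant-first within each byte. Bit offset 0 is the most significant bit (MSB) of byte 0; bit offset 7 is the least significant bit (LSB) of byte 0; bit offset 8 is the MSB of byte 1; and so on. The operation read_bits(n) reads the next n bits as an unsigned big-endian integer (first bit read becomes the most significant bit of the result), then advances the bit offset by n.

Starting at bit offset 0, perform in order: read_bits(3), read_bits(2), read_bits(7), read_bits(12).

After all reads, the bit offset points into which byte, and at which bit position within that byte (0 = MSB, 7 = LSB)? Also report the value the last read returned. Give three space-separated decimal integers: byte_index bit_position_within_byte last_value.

Read 1: bits[0:3] width=3 -> value=5 (bin 101); offset now 3 = byte 0 bit 3; 45 bits remain
Read 2: bits[3:5] width=2 -> value=1 (bin 01); offset now 5 = byte 0 bit 5; 43 bits remain
Read 3: bits[5:12] width=7 -> value=124 (bin 1111100); offset now 12 = byte 1 bit 4; 36 bits remain
Read 4: bits[12:24] width=12 -> value=2805 (bin 101011110101); offset now 24 = byte 3 bit 0; 24 bits remain

Answer: 3 0 2805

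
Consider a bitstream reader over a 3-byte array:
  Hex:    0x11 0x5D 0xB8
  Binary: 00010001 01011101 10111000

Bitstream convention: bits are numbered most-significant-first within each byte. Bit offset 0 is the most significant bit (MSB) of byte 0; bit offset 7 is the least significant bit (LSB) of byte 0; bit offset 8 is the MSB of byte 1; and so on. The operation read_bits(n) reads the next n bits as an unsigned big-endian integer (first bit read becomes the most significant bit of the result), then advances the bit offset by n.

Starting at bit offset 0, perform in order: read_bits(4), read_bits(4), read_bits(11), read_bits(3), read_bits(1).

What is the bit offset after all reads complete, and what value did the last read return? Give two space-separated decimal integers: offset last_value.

Read 1: bits[0:4] width=4 -> value=1 (bin 0001); offset now 4 = byte 0 bit 4; 20 bits remain
Read 2: bits[4:8] width=4 -> value=1 (bin 0001); offset now 8 = byte 1 bit 0; 16 bits remain
Read 3: bits[8:19] width=11 -> value=749 (bin 01011101101); offset now 19 = byte 2 bit 3; 5 bits remain
Read 4: bits[19:22] width=3 -> value=6 (bin 110); offset now 22 = byte 2 bit 6; 2 bits remain
Read 5: bits[22:23] width=1 -> value=0 (bin 0); offset now 23 = byte 2 bit 7; 1 bits remain

Answer: 23 0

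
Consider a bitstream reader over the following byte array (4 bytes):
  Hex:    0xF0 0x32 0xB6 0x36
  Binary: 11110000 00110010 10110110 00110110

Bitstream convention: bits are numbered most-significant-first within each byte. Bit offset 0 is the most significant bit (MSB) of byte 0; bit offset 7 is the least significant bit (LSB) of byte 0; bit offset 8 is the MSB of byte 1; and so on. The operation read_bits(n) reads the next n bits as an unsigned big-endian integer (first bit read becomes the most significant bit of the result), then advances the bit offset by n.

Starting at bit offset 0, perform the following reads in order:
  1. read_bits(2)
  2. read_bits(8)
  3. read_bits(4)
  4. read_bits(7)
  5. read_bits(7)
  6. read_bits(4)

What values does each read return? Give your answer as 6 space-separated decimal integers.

Answer: 3 192 12 86 99 6

Derivation:
Read 1: bits[0:2] width=2 -> value=3 (bin 11); offset now 2 = byte 0 bit 2; 30 bits remain
Read 2: bits[2:10] width=8 -> value=192 (bin 11000000); offset now 10 = byte 1 bit 2; 22 bits remain
Read 3: bits[10:14] width=4 -> value=12 (bin 1100); offset now 14 = byte 1 bit 6; 18 bits remain
Read 4: bits[14:21] width=7 -> value=86 (bin 1010110); offset now 21 = byte 2 bit 5; 11 bits remain
Read 5: bits[21:28] width=7 -> value=99 (bin 1100011); offset now 28 = byte 3 bit 4; 4 bits remain
Read 6: bits[28:32] width=4 -> value=6 (bin 0110); offset now 32 = byte 4 bit 0; 0 bits remain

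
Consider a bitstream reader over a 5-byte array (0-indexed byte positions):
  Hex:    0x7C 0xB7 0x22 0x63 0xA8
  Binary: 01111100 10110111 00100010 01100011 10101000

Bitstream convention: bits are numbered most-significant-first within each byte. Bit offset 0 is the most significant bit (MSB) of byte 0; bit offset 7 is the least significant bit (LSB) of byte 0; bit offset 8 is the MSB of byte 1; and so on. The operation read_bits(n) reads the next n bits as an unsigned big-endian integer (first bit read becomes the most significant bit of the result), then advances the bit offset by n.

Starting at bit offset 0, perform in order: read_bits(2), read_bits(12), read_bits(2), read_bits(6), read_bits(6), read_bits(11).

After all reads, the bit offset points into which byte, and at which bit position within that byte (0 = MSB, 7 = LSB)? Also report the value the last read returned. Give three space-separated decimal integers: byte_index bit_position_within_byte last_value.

Read 1: bits[0:2] width=2 -> value=1 (bin 01); offset now 2 = byte 0 bit 2; 38 bits remain
Read 2: bits[2:14] width=12 -> value=3885 (bin 111100101101); offset now 14 = byte 1 bit 6; 26 bits remain
Read 3: bits[14:16] width=2 -> value=3 (bin 11); offset now 16 = byte 2 bit 0; 24 bits remain
Read 4: bits[16:22] width=6 -> value=8 (bin 001000); offset now 22 = byte 2 bit 6; 18 bits remain
Read 5: bits[22:28] width=6 -> value=38 (bin 100110); offset now 28 = byte 3 bit 4; 12 bits remain
Read 6: bits[28:39] width=11 -> value=468 (bin 00111010100); offset now 39 = byte 4 bit 7; 1 bits remain

Answer: 4 7 468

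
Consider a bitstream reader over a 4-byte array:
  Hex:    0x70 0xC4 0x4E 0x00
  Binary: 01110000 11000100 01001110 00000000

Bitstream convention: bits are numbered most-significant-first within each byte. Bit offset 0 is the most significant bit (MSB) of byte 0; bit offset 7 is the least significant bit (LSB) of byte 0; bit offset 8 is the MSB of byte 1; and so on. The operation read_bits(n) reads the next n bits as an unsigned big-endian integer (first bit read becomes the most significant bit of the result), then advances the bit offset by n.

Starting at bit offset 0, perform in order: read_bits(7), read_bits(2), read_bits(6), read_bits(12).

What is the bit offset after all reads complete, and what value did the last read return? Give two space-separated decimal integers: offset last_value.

Read 1: bits[0:7] width=7 -> value=56 (bin 0111000); offset now 7 = byte 0 bit 7; 25 bits remain
Read 2: bits[7:9] width=2 -> value=1 (bin 01); offset now 9 = byte 1 bit 1; 23 bits remain
Read 3: bits[9:15] width=6 -> value=34 (bin 100010); offset now 15 = byte 1 bit 7; 17 bits remain
Read 4: bits[15:27] width=12 -> value=624 (bin 001001110000); offset now 27 = byte 3 bit 3; 5 bits remain

Answer: 27 624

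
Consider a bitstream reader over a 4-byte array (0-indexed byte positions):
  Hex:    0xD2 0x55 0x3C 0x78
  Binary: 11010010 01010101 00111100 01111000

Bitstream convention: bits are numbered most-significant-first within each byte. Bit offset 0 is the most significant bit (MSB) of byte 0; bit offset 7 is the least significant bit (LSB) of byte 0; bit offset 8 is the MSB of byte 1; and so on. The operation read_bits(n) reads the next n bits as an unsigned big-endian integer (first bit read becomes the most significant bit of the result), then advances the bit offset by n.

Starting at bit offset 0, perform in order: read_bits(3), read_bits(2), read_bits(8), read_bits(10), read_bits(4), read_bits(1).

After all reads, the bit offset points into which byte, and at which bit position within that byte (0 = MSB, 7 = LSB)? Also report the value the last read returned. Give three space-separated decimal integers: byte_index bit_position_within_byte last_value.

Answer: 3 4 1

Derivation:
Read 1: bits[0:3] width=3 -> value=6 (bin 110); offset now 3 = byte 0 bit 3; 29 bits remain
Read 2: bits[3:5] width=2 -> value=2 (bin 10); offset now 5 = byte 0 bit 5; 27 bits remain
Read 3: bits[5:13] width=8 -> value=74 (bin 01001010); offset now 13 = byte 1 bit 5; 19 bits remain
Read 4: bits[13:23] width=10 -> value=670 (bin 1010011110); offset now 23 = byte 2 bit 7; 9 bits remain
Read 5: bits[23:27] width=4 -> value=3 (bin 0011); offset now 27 = byte 3 bit 3; 5 bits remain
Read 6: bits[27:28] width=1 -> value=1 (bin 1); offset now 28 = byte 3 bit 4; 4 bits remain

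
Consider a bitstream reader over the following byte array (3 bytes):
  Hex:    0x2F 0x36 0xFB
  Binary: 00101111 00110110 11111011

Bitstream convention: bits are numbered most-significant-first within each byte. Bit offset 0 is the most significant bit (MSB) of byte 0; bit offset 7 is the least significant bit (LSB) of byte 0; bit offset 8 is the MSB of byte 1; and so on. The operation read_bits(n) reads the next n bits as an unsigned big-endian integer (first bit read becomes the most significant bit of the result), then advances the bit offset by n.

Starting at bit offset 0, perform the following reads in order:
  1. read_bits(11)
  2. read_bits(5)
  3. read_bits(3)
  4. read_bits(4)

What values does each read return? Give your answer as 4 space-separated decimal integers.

Answer: 377 22 7 13

Derivation:
Read 1: bits[0:11] width=11 -> value=377 (bin 00101111001); offset now 11 = byte 1 bit 3; 13 bits remain
Read 2: bits[11:16] width=5 -> value=22 (bin 10110); offset now 16 = byte 2 bit 0; 8 bits remain
Read 3: bits[16:19] width=3 -> value=7 (bin 111); offset now 19 = byte 2 bit 3; 5 bits remain
Read 4: bits[19:23] width=4 -> value=13 (bin 1101); offset now 23 = byte 2 bit 7; 1 bits remain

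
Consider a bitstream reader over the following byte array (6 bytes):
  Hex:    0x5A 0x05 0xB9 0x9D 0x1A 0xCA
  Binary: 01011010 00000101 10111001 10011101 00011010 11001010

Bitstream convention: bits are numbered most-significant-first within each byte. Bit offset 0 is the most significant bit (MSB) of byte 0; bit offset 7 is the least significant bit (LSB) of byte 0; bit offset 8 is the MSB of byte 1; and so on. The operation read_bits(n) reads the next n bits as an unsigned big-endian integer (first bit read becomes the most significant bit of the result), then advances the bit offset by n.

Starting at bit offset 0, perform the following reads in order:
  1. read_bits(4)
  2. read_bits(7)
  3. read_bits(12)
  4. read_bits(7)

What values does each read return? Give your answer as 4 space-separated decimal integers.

Read 1: bits[0:4] width=4 -> value=5 (bin 0101); offset now 4 = byte 0 bit 4; 44 bits remain
Read 2: bits[4:11] width=7 -> value=80 (bin 1010000); offset now 11 = byte 1 bit 3; 37 bits remain
Read 3: bits[11:23] width=12 -> value=732 (bin 001011011100); offset now 23 = byte 2 bit 7; 25 bits remain
Read 4: bits[23:30] width=7 -> value=103 (bin 1100111); offset now 30 = byte 3 bit 6; 18 bits remain

Answer: 5 80 732 103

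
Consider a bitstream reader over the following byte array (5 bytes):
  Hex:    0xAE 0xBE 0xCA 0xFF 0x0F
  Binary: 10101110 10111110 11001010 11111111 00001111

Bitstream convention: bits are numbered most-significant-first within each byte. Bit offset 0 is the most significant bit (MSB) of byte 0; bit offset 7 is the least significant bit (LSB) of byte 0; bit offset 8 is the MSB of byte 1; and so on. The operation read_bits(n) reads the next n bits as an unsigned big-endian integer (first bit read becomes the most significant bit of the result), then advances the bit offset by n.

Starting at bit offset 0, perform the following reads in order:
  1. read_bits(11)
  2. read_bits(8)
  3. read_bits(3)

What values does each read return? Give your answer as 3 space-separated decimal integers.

Answer: 1397 246 2

Derivation:
Read 1: bits[0:11] width=11 -> value=1397 (bin 10101110101); offset now 11 = byte 1 bit 3; 29 bits remain
Read 2: bits[11:19] width=8 -> value=246 (bin 11110110); offset now 19 = byte 2 bit 3; 21 bits remain
Read 3: bits[19:22] width=3 -> value=2 (bin 010); offset now 22 = byte 2 bit 6; 18 bits remain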